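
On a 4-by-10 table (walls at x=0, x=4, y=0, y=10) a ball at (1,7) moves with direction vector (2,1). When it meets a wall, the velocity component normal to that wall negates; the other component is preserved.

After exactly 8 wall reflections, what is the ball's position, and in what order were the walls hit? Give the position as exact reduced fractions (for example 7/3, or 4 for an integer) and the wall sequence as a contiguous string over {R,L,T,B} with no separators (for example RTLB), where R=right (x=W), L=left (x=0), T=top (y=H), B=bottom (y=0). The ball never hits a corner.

1. t=3/2 → R at (4,17/2); v=(-2,1)
2. t=3/2 → T at (1,10); v=(-2,-1)
3. t=1/2 → L at (0,19/2); v=(2,-1)
4. t=2 → R at (4,15/2); v=(-2,-1)
5. t=2 → L at (0,11/2); v=(2,-1)
6. t=2 → R at (4,7/2); v=(-2,-1)
7. t=2 → L at (0,3/2); v=(2,-1)
8. t=3/2 → B at (3,0); v=(2,1)

Final position: (3,0)
Wall sequence: RTLRLRLB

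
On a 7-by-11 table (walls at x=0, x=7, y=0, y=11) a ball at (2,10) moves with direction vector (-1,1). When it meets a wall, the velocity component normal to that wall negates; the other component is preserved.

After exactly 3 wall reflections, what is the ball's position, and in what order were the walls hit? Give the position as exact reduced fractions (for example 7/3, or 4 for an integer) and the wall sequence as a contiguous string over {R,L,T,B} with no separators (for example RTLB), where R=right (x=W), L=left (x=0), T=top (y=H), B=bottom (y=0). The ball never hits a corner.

1. t=1 → T at (1,11); v=(-1,-1)
2. t=1 → L at (0,10); v=(1,-1)
3. t=7 → R at (7,3); v=(-1,-1)

Final position: (7,3)
Wall sequence: TLR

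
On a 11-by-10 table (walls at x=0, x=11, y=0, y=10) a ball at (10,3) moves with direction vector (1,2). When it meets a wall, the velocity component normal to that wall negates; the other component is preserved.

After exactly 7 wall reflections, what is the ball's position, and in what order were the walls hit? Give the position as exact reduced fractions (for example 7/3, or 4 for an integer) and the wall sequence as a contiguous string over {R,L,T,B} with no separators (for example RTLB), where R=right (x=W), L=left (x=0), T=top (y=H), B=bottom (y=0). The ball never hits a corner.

Final position: (11,9)
Wall sequence: RTBLTBR

1. t=1 → R at (11,5); v=(-1,2)
2. t=5/2 → T at (17/2,10); v=(-1,-2)
3. t=5 → B at (7/2,0); v=(-1,2)
4. t=7/2 → L at (0,7); v=(1,2)
5. t=3/2 → T at (3/2,10); v=(1,-2)
6. t=5 → B at (13/2,0); v=(1,2)
7. t=9/2 → R at (11,9); v=(-1,2)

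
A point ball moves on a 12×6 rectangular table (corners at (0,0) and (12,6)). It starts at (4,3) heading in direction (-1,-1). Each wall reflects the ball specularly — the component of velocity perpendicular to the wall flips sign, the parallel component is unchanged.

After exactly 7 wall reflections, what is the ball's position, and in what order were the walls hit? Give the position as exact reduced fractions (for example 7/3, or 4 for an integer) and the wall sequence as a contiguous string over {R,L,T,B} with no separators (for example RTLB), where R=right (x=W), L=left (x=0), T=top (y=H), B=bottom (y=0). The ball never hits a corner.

1. t=3 → B at (1,0); v=(-1,1)
2. t=1 → L at (0,1); v=(1,1)
3. t=5 → T at (5,6); v=(1,-1)
4. t=6 → B at (11,0); v=(1,1)
5. t=1 → R at (12,1); v=(-1,1)
6. t=5 → T at (7,6); v=(-1,-1)
7. t=6 → B at (1,0); v=(-1,1)

Final position: (1,0)
Wall sequence: BLTBRTB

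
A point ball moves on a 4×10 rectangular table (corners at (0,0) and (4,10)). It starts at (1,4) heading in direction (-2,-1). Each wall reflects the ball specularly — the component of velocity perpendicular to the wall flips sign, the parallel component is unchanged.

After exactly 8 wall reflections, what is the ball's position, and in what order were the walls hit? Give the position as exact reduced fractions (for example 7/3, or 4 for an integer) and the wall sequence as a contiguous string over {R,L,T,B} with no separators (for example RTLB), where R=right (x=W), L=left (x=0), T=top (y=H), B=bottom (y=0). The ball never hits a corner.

1. t=1/2 → L at (0,7/2); v=(2,-1)
2. t=2 → R at (4,3/2); v=(-2,-1)
3. t=3/2 → B at (1,0); v=(-2,1)
4. t=1/2 → L at (0,1/2); v=(2,1)
5. t=2 → R at (4,5/2); v=(-2,1)
6. t=2 → L at (0,9/2); v=(2,1)
7. t=2 → R at (4,13/2); v=(-2,1)
8. t=2 → L at (0,17/2); v=(2,1)

Final position: (0,17/2)
Wall sequence: LRBLRLRL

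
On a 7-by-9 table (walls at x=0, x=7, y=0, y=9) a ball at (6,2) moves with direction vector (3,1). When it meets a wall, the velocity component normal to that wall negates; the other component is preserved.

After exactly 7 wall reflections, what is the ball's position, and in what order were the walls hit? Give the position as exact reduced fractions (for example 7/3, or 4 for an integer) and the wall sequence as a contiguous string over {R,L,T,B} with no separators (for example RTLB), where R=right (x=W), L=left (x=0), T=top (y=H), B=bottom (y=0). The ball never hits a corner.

1. t=1/3 → R at (7,7/3); v=(-3,1)
2. t=7/3 → L at (0,14/3); v=(3,1)
3. t=7/3 → R at (7,7); v=(-3,1)
4. t=2 → T at (1,9); v=(-3,-1)
5. t=1/3 → L at (0,26/3); v=(3,-1)
6. t=7/3 → R at (7,19/3); v=(-3,-1)
7. t=7/3 → L at (0,4); v=(3,-1)

Final position: (0,4)
Wall sequence: RLRTLRL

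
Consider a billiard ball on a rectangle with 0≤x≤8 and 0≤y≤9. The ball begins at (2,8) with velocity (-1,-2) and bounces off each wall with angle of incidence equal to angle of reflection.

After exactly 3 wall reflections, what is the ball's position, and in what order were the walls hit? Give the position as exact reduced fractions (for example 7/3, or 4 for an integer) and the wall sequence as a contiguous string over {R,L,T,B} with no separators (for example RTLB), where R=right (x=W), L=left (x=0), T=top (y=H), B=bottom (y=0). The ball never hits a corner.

Final position: (13/2,9)
Wall sequence: LBT

1. t=2 → L at (0,4); v=(1,-2)
2. t=2 → B at (2,0); v=(1,2)
3. t=9/2 → T at (13/2,9); v=(1,-2)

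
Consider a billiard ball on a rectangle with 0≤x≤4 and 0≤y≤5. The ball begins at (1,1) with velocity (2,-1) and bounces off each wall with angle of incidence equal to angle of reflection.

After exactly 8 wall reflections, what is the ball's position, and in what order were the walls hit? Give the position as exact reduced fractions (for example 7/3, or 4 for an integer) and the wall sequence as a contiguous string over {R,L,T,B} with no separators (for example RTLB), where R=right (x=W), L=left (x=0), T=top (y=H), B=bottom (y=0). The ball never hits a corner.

Final position: (1,0)
Wall sequence: BRLRTLRB

1. t=1 → B at (3,0); v=(2,1)
2. t=1/2 → R at (4,1/2); v=(-2,1)
3. t=2 → L at (0,5/2); v=(2,1)
4. t=2 → R at (4,9/2); v=(-2,1)
5. t=1/2 → T at (3,5); v=(-2,-1)
6. t=3/2 → L at (0,7/2); v=(2,-1)
7. t=2 → R at (4,3/2); v=(-2,-1)
8. t=3/2 → B at (1,0); v=(-2,1)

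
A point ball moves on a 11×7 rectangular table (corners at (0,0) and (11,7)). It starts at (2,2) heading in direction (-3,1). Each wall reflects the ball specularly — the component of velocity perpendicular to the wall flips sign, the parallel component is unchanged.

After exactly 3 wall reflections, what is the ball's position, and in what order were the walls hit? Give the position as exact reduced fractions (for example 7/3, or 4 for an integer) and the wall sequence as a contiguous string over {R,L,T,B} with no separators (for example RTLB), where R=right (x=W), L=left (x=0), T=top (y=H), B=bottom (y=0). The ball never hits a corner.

1. t=2/3 → L at (0,8/3); v=(3,1)
2. t=11/3 → R at (11,19/3); v=(-3,1)
3. t=2/3 → T at (9,7); v=(-3,-1)

Final position: (9,7)
Wall sequence: LRT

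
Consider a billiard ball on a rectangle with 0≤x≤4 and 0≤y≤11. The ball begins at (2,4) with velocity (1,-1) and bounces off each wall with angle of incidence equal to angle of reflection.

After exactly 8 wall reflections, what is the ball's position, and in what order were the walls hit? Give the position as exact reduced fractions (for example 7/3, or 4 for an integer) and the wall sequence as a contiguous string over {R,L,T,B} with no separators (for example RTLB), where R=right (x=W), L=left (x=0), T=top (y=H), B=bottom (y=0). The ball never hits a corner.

Final position: (0,4)
Wall sequence: RBLRLTRL

1. t=2 → R at (4,2); v=(-1,-1)
2. t=2 → B at (2,0); v=(-1,1)
3. t=2 → L at (0,2); v=(1,1)
4. t=4 → R at (4,6); v=(-1,1)
5. t=4 → L at (0,10); v=(1,1)
6. t=1 → T at (1,11); v=(1,-1)
7. t=3 → R at (4,8); v=(-1,-1)
8. t=4 → L at (0,4); v=(1,-1)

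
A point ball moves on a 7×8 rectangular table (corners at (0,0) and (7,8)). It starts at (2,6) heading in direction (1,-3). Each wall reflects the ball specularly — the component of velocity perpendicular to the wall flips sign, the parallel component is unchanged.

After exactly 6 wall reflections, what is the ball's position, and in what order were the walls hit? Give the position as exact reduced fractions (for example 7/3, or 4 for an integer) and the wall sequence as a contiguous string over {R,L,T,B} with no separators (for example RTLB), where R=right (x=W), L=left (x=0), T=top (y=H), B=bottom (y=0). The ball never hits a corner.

Final position: (0,2)
Wall sequence: BTRBTL

1. t=2 → B at (4,0); v=(1,3)
2. t=8/3 → T at (20/3,8); v=(1,-3)
3. t=1/3 → R at (7,7); v=(-1,-3)
4. t=7/3 → B at (14/3,0); v=(-1,3)
5. t=8/3 → T at (2,8); v=(-1,-3)
6. t=2 → L at (0,2); v=(1,-3)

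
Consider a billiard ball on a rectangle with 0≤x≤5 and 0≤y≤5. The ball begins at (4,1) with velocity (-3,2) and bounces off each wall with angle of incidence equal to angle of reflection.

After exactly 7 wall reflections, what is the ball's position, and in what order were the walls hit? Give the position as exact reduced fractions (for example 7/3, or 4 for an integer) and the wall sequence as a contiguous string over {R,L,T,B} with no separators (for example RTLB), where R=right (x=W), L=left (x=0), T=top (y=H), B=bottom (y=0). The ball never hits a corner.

1. t=4/3 → L at (0,11/3); v=(3,2)
2. t=2/3 → T at (2,5); v=(3,-2)
3. t=1 → R at (5,3); v=(-3,-2)
4. t=3/2 → B at (1/2,0); v=(-3,2)
5. t=1/6 → L at (0,1/3); v=(3,2)
6. t=5/3 → R at (5,11/3); v=(-3,2)
7. t=2/3 → T at (3,5); v=(-3,-2)

Final position: (3,5)
Wall sequence: LTRBLRT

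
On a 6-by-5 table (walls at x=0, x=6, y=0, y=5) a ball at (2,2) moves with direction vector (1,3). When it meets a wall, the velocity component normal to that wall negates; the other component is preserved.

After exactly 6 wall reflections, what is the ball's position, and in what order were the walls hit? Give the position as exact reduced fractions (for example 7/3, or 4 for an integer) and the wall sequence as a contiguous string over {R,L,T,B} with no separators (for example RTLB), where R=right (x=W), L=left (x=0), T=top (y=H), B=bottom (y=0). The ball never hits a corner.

Final position: (7/3,5)
Wall sequence: TBRTBT

1. t=1 → T at (3,5); v=(1,-3)
2. t=5/3 → B at (14/3,0); v=(1,3)
3. t=4/3 → R at (6,4); v=(-1,3)
4. t=1/3 → T at (17/3,5); v=(-1,-3)
5. t=5/3 → B at (4,0); v=(-1,3)
6. t=5/3 → T at (7/3,5); v=(-1,-3)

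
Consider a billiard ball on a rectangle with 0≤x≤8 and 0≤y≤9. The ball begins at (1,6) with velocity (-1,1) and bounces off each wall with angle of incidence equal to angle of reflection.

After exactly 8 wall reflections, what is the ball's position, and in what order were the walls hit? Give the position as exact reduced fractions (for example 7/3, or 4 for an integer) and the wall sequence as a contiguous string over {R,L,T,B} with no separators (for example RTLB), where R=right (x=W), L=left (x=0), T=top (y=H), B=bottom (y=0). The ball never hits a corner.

1. t=1 → L at (0,7); v=(1,1)
2. t=2 → T at (2,9); v=(1,-1)
3. t=6 → R at (8,3); v=(-1,-1)
4. t=3 → B at (5,0); v=(-1,1)
5. t=5 → L at (0,5); v=(1,1)
6. t=4 → T at (4,9); v=(1,-1)
7. t=4 → R at (8,5); v=(-1,-1)
8. t=5 → B at (3,0); v=(-1,1)

Final position: (3,0)
Wall sequence: LTRBLTRB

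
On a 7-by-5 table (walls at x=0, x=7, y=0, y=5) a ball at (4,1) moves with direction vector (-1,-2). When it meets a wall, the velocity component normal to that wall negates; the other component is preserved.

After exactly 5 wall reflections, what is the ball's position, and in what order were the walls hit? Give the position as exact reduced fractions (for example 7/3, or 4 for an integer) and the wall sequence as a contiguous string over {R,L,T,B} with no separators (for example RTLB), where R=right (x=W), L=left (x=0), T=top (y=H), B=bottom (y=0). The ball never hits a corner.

1. t=1/2 → B at (7/2,0); v=(-1,2)
2. t=5/2 → T at (1,5); v=(-1,-2)
3. t=1 → L at (0,3); v=(1,-2)
4. t=3/2 → B at (3/2,0); v=(1,2)
5. t=5/2 → T at (4,5); v=(1,-2)

Final position: (4,5)
Wall sequence: BTLBT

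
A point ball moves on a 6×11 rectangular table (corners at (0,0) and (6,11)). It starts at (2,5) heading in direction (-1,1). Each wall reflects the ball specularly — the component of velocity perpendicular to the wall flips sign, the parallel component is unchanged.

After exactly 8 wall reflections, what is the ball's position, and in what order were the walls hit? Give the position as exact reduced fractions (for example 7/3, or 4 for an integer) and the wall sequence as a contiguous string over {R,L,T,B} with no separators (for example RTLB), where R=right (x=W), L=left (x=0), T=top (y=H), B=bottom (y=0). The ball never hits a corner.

Final position: (2,11)
Wall sequence: LTRLBRLT

1. t=2 → L at (0,7); v=(1,1)
2. t=4 → T at (4,11); v=(1,-1)
3. t=2 → R at (6,9); v=(-1,-1)
4. t=6 → L at (0,3); v=(1,-1)
5. t=3 → B at (3,0); v=(1,1)
6. t=3 → R at (6,3); v=(-1,1)
7. t=6 → L at (0,9); v=(1,1)
8. t=2 → T at (2,11); v=(1,-1)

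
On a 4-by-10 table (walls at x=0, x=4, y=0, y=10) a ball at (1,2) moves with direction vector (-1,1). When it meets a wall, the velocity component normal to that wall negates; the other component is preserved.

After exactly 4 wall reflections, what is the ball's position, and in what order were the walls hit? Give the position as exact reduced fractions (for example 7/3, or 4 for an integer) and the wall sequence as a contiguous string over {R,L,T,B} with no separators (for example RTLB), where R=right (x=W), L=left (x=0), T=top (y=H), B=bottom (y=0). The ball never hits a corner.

1. t=1 → L at (0,3); v=(1,1)
2. t=4 → R at (4,7); v=(-1,1)
3. t=3 → T at (1,10); v=(-1,-1)
4. t=1 → L at (0,9); v=(1,-1)

Final position: (0,9)
Wall sequence: LRTL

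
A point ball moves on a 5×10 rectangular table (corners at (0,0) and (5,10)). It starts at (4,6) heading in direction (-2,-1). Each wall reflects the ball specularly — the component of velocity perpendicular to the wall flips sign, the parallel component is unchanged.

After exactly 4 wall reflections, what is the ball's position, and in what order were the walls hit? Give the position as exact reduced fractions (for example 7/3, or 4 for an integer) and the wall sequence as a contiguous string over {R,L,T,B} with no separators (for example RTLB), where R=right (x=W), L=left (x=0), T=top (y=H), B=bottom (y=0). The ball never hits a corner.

1. t=2 → L at (0,4); v=(2,-1)
2. t=5/2 → R at (5,3/2); v=(-2,-1)
3. t=3/2 → B at (2,0); v=(-2,1)
4. t=1 → L at (0,1); v=(2,1)

Final position: (0,1)
Wall sequence: LRBL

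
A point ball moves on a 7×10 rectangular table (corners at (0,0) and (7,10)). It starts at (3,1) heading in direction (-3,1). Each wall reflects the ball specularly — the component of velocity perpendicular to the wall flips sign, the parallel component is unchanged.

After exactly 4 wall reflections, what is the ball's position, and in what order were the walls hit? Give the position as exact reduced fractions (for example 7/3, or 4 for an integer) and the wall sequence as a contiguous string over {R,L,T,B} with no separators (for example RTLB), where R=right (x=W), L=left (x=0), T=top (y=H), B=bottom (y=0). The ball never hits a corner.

1. t=1 → L at (0,2); v=(3,1)
2. t=7/3 → R at (7,13/3); v=(-3,1)
3. t=7/3 → L at (0,20/3); v=(3,1)
4. t=7/3 → R at (7,9); v=(-3,1)

Final position: (7,9)
Wall sequence: LRLR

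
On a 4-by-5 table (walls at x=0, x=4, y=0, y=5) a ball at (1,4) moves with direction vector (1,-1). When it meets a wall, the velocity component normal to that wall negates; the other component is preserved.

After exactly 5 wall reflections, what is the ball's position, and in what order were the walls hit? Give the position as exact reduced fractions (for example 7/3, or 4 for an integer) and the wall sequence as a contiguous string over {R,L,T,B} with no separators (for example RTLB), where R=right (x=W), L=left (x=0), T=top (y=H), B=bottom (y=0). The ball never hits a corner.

1. t=3 → R at (4,1); v=(-1,-1)
2. t=1 → B at (3,0); v=(-1,1)
3. t=3 → L at (0,3); v=(1,1)
4. t=2 → T at (2,5); v=(1,-1)
5. t=2 → R at (4,3); v=(-1,-1)

Final position: (4,3)
Wall sequence: RBLTR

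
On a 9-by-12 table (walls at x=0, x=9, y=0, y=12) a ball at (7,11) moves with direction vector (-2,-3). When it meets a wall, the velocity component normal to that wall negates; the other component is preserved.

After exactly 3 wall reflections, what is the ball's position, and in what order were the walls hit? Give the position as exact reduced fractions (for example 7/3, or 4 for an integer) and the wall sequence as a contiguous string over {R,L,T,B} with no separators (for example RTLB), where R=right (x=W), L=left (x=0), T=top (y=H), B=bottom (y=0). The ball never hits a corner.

Final position: (25/3,12)
Wall sequence: LBT

1. t=7/2 → L at (0,1/2); v=(2,-3)
2. t=1/6 → B at (1/3,0); v=(2,3)
3. t=4 → T at (25/3,12); v=(2,-3)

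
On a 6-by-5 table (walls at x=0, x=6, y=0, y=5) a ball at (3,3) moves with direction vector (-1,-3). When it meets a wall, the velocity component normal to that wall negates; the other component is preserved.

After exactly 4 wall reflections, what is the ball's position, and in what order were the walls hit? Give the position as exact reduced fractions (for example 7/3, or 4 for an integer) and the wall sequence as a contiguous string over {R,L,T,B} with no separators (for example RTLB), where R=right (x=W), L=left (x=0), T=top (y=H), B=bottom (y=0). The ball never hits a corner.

Final position: (4/3,0)
Wall sequence: BTLB

1. t=1 → B at (2,0); v=(-1,3)
2. t=5/3 → T at (1/3,5); v=(-1,-3)
3. t=1/3 → L at (0,4); v=(1,-3)
4. t=4/3 → B at (4/3,0); v=(1,3)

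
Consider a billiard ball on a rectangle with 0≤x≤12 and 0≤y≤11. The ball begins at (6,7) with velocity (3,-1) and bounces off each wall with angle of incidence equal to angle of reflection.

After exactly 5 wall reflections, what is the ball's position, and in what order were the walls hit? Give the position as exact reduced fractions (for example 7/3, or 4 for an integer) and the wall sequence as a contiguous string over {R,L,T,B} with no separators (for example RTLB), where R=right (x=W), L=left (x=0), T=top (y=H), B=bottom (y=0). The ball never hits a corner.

1. t=2 → R at (12,5); v=(-3,-1)
2. t=4 → L at (0,1); v=(3,-1)
3. t=1 → B at (3,0); v=(3,1)
4. t=3 → R at (12,3); v=(-3,1)
5. t=4 → L at (0,7); v=(3,1)

Final position: (0,7)
Wall sequence: RLBRL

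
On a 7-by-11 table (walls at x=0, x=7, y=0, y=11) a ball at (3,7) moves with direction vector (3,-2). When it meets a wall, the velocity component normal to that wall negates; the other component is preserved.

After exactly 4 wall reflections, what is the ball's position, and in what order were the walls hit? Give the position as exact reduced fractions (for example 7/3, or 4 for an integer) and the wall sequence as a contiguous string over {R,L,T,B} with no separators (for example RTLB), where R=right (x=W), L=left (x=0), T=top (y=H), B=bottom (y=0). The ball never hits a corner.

Final position: (7,5)
Wall sequence: RBLR

1. t=4/3 → R at (7,13/3); v=(-3,-2)
2. t=13/6 → B at (1/2,0); v=(-3,2)
3. t=1/6 → L at (0,1/3); v=(3,2)
4. t=7/3 → R at (7,5); v=(-3,2)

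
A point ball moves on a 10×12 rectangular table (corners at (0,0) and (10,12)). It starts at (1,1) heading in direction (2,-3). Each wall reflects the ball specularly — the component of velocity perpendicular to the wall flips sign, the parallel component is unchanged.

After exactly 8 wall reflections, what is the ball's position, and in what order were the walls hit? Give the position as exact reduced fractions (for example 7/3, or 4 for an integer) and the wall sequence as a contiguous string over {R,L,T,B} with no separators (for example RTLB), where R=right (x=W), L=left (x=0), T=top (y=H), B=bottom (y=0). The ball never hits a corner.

Final position: (19/3,0)
Wall sequence: BTRBLTRB

1. t=1/3 → B at (5/3,0); v=(2,3)
2. t=4 → T at (29/3,12); v=(2,-3)
3. t=1/6 → R at (10,23/2); v=(-2,-3)
4. t=23/6 → B at (7/3,0); v=(-2,3)
5. t=7/6 → L at (0,7/2); v=(2,3)
6. t=17/6 → T at (17/3,12); v=(2,-3)
7. t=13/6 → R at (10,11/2); v=(-2,-3)
8. t=11/6 → B at (19/3,0); v=(-2,3)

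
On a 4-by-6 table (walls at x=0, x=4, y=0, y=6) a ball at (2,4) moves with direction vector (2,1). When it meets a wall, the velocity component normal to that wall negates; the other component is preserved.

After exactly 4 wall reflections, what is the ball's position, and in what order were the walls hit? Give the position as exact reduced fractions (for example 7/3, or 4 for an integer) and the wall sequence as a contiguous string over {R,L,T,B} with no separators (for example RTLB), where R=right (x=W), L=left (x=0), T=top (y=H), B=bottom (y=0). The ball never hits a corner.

Final position: (4,3)
Wall sequence: RTLR

1. t=1 → R at (4,5); v=(-2,1)
2. t=1 → T at (2,6); v=(-2,-1)
3. t=1 → L at (0,5); v=(2,-1)
4. t=2 → R at (4,3); v=(-2,-1)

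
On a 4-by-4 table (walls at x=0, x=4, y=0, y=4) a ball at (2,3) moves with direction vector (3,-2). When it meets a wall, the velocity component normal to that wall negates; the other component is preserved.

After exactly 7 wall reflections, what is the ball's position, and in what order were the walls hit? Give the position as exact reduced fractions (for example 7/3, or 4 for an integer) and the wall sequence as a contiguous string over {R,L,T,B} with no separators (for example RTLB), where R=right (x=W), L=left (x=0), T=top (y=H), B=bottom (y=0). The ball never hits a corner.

1. t=2/3 → R at (4,5/3); v=(-3,-2)
2. t=5/6 → B at (3/2,0); v=(-3,2)
3. t=1/2 → L at (0,1); v=(3,2)
4. t=4/3 → R at (4,11/3); v=(-3,2)
5. t=1/6 → T at (7/2,4); v=(-3,-2)
6. t=7/6 → L at (0,5/3); v=(3,-2)
7. t=5/6 → B at (5/2,0); v=(3,2)

Final position: (5/2,0)
Wall sequence: RBLRTLB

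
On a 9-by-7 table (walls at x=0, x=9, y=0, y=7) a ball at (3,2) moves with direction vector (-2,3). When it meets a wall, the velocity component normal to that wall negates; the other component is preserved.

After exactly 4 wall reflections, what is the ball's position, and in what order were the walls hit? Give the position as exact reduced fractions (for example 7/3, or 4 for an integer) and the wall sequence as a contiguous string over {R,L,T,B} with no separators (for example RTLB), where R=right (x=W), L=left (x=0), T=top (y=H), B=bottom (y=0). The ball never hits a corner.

1. t=3/2 → L at (0,13/2); v=(2,3)
2. t=1/6 → T at (1/3,7); v=(2,-3)
3. t=7/3 → B at (5,0); v=(2,3)
4. t=2 → R at (9,6); v=(-2,3)

Final position: (9,6)
Wall sequence: LTBR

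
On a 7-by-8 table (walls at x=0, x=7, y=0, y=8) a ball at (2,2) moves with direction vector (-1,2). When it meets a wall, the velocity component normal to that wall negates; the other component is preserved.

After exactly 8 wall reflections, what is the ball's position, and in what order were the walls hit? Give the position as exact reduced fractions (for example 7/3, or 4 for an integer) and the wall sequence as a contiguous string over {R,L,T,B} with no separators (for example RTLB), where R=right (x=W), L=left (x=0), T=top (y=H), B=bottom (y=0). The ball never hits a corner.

Final position: (3,8)
Wall sequence: LTBRTBLT

1. t=2 → L at (0,6); v=(1,2)
2. t=1 → T at (1,8); v=(1,-2)
3. t=4 → B at (5,0); v=(1,2)
4. t=2 → R at (7,4); v=(-1,2)
5. t=2 → T at (5,8); v=(-1,-2)
6. t=4 → B at (1,0); v=(-1,2)
7. t=1 → L at (0,2); v=(1,2)
8. t=3 → T at (3,8); v=(1,-2)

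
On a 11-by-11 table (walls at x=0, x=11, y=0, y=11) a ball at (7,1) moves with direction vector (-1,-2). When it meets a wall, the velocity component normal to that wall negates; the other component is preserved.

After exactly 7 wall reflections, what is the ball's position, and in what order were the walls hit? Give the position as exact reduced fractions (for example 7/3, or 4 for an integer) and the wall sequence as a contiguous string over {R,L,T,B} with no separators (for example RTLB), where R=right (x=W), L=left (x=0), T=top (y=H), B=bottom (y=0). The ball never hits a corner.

Final position: (13/2,0)
Wall sequence: BTLBTRB

1. t=1/2 → B at (13/2,0); v=(-1,2)
2. t=11/2 → T at (1,11); v=(-1,-2)
3. t=1 → L at (0,9); v=(1,-2)
4. t=9/2 → B at (9/2,0); v=(1,2)
5. t=11/2 → T at (10,11); v=(1,-2)
6. t=1 → R at (11,9); v=(-1,-2)
7. t=9/2 → B at (13/2,0); v=(-1,2)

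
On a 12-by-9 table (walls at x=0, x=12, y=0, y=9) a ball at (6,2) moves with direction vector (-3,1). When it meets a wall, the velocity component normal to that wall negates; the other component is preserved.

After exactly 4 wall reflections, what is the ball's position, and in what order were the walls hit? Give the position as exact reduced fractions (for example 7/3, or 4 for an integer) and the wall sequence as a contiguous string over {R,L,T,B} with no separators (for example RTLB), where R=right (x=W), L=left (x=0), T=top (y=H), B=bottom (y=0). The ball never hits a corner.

1. t=2 → L at (0,4); v=(3,1)
2. t=4 → R at (12,8); v=(-3,1)
3. t=1 → T at (9,9); v=(-3,-1)
4. t=3 → L at (0,6); v=(3,-1)

Final position: (0,6)
Wall sequence: LRTL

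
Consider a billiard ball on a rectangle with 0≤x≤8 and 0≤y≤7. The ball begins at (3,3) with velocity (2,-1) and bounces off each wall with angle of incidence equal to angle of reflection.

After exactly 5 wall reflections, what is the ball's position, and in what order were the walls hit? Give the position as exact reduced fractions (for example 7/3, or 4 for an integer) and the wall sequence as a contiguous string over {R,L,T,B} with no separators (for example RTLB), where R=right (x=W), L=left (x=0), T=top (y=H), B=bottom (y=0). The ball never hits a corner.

Final position: (8,13/2)
Wall sequence: RBLTR

1. t=5/2 → R at (8,1/2); v=(-2,-1)
2. t=1/2 → B at (7,0); v=(-2,1)
3. t=7/2 → L at (0,7/2); v=(2,1)
4. t=7/2 → T at (7,7); v=(2,-1)
5. t=1/2 → R at (8,13/2); v=(-2,-1)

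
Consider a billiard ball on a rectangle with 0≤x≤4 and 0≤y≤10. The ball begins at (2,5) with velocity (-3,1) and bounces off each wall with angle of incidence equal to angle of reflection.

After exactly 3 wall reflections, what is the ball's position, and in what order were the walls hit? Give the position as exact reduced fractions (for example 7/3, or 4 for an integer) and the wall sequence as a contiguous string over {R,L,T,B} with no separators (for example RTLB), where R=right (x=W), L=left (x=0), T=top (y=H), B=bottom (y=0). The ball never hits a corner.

1. t=2/3 → L at (0,17/3); v=(3,1)
2. t=4/3 → R at (4,7); v=(-3,1)
3. t=4/3 → L at (0,25/3); v=(3,1)

Final position: (0,25/3)
Wall sequence: LRL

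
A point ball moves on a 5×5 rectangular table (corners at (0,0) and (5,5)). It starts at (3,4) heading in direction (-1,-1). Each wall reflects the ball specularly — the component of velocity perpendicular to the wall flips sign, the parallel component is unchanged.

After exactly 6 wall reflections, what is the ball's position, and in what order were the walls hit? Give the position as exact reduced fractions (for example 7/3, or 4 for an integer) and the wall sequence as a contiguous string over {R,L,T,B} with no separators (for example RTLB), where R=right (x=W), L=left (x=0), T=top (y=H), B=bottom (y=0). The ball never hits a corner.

Final position: (1,0)
Wall sequence: LBRTLB

1. t=3 → L at (0,1); v=(1,-1)
2. t=1 → B at (1,0); v=(1,1)
3. t=4 → R at (5,4); v=(-1,1)
4. t=1 → T at (4,5); v=(-1,-1)
5. t=4 → L at (0,1); v=(1,-1)
6. t=1 → B at (1,0); v=(1,1)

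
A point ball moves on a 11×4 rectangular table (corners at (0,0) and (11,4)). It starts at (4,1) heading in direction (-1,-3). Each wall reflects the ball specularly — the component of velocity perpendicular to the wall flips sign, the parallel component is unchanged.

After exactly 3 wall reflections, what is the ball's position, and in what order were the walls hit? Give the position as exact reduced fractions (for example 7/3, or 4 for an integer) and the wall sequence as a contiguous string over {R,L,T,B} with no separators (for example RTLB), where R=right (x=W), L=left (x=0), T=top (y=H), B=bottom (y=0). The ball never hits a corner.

1. t=1/3 → B at (11/3,0); v=(-1,3)
2. t=4/3 → T at (7/3,4); v=(-1,-3)
3. t=4/3 → B at (1,0); v=(-1,3)

Final position: (1,0)
Wall sequence: BTB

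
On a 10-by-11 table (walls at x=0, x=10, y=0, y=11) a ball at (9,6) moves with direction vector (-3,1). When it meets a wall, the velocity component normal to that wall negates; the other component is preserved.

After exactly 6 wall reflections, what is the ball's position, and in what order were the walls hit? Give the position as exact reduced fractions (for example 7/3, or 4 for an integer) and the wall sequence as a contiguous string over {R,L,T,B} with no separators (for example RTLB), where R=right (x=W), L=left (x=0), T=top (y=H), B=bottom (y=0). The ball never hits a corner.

Final position: (1,0)
Wall sequence: LTRLRB

1. t=3 → L at (0,9); v=(3,1)
2. t=2 → T at (6,11); v=(3,-1)
3. t=4/3 → R at (10,29/3); v=(-3,-1)
4. t=10/3 → L at (0,19/3); v=(3,-1)
5. t=10/3 → R at (10,3); v=(-3,-1)
6. t=3 → B at (1,0); v=(-3,1)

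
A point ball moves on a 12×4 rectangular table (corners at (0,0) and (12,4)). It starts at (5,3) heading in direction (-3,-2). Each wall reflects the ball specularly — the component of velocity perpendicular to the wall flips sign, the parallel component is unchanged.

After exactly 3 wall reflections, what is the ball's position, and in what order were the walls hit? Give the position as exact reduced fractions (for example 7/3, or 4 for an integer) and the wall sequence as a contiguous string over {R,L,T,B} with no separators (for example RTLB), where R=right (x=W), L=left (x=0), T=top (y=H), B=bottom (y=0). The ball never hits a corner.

Final position: (11/2,4)
Wall sequence: BLT

1. t=3/2 → B at (1/2,0); v=(-3,2)
2. t=1/6 → L at (0,1/3); v=(3,2)
3. t=11/6 → T at (11/2,4); v=(3,-2)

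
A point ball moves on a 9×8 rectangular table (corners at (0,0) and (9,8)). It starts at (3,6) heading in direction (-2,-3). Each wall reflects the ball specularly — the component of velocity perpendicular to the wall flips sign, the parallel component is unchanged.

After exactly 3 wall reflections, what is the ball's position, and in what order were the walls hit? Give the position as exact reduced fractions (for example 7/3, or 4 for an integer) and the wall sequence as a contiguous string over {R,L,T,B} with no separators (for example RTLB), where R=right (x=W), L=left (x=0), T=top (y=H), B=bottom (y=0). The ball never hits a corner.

Final position: (19/3,8)
Wall sequence: LBT

1. t=3/2 → L at (0,3/2); v=(2,-3)
2. t=1/2 → B at (1,0); v=(2,3)
3. t=8/3 → T at (19/3,8); v=(2,-3)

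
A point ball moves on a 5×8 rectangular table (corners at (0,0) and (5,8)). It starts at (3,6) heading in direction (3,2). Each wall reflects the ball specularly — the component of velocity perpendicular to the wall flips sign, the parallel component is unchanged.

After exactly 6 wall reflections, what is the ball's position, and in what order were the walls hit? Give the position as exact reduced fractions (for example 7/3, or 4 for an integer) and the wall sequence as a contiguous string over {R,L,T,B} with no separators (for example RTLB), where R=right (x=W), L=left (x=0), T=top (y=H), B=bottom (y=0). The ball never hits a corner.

Final position: (0,4/3)
Wall sequence: RTLRBL

1. t=2/3 → R at (5,22/3); v=(-3,2)
2. t=1/3 → T at (4,8); v=(-3,-2)
3. t=4/3 → L at (0,16/3); v=(3,-2)
4. t=5/3 → R at (5,2); v=(-3,-2)
5. t=1 → B at (2,0); v=(-3,2)
6. t=2/3 → L at (0,4/3); v=(3,2)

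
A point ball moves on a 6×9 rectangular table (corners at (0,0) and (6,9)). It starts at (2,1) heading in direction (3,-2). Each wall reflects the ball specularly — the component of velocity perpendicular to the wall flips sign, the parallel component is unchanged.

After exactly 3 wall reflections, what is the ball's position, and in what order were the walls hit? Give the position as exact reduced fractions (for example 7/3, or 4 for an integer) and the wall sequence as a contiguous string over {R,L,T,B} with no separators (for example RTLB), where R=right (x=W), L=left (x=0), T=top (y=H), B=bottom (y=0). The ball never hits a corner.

1. t=1/2 → B at (7/2,0); v=(3,2)
2. t=5/6 → R at (6,5/3); v=(-3,2)
3. t=2 → L at (0,17/3); v=(3,2)

Final position: (0,17/3)
Wall sequence: BRL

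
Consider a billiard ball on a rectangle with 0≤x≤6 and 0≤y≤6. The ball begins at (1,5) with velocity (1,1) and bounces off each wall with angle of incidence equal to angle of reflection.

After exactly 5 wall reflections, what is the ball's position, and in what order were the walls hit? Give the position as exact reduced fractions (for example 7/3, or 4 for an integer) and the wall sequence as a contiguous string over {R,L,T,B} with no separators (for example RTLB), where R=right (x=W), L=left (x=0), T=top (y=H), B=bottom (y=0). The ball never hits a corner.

Final position: (2,6)
Wall sequence: TRBLT

1. t=1 → T at (2,6); v=(1,-1)
2. t=4 → R at (6,2); v=(-1,-1)
3. t=2 → B at (4,0); v=(-1,1)
4. t=4 → L at (0,4); v=(1,1)
5. t=2 → T at (2,6); v=(1,-1)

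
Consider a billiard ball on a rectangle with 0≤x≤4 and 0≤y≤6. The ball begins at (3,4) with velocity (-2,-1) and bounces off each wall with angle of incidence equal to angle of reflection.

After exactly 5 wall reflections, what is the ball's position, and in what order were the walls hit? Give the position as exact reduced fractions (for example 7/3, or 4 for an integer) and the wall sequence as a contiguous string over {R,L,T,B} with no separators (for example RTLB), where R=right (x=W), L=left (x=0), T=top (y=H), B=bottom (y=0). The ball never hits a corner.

1. t=3/2 → L at (0,5/2); v=(2,-1)
2. t=2 → R at (4,1/2); v=(-2,-1)
3. t=1/2 → B at (3,0); v=(-2,1)
4. t=3/2 → L at (0,3/2); v=(2,1)
5. t=2 → R at (4,7/2); v=(-2,1)

Final position: (4,7/2)
Wall sequence: LRBLR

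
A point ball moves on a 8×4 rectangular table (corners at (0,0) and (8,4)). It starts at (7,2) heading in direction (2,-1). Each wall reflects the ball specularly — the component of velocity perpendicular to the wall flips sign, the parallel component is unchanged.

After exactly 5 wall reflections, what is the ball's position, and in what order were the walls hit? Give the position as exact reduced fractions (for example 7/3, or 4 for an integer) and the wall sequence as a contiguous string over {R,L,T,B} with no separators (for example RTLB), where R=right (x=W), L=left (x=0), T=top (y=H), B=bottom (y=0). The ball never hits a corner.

1. t=1/2 → R at (8,3/2); v=(-2,-1)
2. t=3/2 → B at (5,0); v=(-2,1)
3. t=5/2 → L at (0,5/2); v=(2,1)
4. t=3/2 → T at (3,4); v=(2,-1)
5. t=5/2 → R at (8,3/2); v=(-2,-1)

Final position: (8,3/2)
Wall sequence: RBLTR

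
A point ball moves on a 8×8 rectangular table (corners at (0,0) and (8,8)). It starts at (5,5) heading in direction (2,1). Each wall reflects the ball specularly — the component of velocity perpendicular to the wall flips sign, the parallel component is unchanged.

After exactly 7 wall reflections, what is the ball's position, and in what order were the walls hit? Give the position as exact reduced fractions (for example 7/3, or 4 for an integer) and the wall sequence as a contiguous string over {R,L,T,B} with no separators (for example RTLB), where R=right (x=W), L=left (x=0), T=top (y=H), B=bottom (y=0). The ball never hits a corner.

Final position: (8,13/2)
Wall sequence: RTLRBLR

1. t=3/2 → R at (8,13/2); v=(-2,1)
2. t=3/2 → T at (5,8); v=(-2,-1)
3. t=5/2 → L at (0,11/2); v=(2,-1)
4. t=4 → R at (8,3/2); v=(-2,-1)
5. t=3/2 → B at (5,0); v=(-2,1)
6. t=5/2 → L at (0,5/2); v=(2,1)
7. t=4 → R at (8,13/2); v=(-2,1)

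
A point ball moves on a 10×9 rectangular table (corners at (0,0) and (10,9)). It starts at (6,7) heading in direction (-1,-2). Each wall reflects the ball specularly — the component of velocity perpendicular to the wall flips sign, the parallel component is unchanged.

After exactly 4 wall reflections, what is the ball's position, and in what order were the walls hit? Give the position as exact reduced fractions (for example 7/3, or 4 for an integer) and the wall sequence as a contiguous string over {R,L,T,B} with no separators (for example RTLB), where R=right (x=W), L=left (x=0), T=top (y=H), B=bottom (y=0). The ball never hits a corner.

Final position: (13/2,0)
Wall sequence: BLTB

1. t=7/2 → B at (5/2,0); v=(-1,2)
2. t=5/2 → L at (0,5); v=(1,2)
3. t=2 → T at (2,9); v=(1,-2)
4. t=9/2 → B at (13/2,0); v=(1,2)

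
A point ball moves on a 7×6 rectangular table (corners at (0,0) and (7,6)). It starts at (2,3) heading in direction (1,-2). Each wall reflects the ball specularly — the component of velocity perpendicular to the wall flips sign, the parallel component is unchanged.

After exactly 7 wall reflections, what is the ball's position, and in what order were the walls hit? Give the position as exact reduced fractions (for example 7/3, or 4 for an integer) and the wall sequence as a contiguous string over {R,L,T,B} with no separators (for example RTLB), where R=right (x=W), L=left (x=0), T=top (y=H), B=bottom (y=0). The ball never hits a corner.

Final position: (3/2,0)
Wall sequence: BTRBTLB

1. t=3/2 → B at (7/2,0); v=(1,2)
2. t=3 → T at (13/2,6); v=(1,-2)
3. t=1/2 → R at (7,5); v=(-1,-2)
4. t=5/2 → B at (9/2,0); v=(-1,2)
5. t=3 → T at (3/2,6); v=(-1,-2)
6. t=3/2 → L at (0,3); v=(1,-2)
7. t=3/2 → B at (3/2,0); v=(1,2)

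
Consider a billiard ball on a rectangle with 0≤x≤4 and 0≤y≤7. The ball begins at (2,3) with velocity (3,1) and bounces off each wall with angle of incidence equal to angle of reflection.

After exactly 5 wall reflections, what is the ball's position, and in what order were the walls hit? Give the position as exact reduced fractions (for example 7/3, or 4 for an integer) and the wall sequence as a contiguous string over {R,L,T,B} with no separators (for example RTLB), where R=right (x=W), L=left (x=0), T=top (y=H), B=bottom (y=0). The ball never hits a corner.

Final position: (0,19/3)
Wall sequence: RLRTL

1. t=2/3 → R at (4,11/3); v=(-3,1)
2. t=4/3 → L at (0,5); v=(3,1)
3. t=4/3 → R at (4,19/3); v=(-3,1)
4. t=2/3 → T at (2,7); v=(-3,-1)
5. t=2/3 → L at (0,19/3); v=(3,-1)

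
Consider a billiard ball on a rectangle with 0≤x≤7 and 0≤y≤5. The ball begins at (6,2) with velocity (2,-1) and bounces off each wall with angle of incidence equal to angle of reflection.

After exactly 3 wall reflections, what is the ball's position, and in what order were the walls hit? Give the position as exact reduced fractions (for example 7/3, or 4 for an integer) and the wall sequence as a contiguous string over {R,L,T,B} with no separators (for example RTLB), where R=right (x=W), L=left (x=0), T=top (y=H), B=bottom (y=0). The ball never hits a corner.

Final position: (0,2)
Wall sequence: RBL

1. t=1/2 → R at (7,3/2); v=(-2,-1)
2. t=3/2 → B at (4,0); v=(-2,1)
3. t=2 → L at (0,2); v=(2,1)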